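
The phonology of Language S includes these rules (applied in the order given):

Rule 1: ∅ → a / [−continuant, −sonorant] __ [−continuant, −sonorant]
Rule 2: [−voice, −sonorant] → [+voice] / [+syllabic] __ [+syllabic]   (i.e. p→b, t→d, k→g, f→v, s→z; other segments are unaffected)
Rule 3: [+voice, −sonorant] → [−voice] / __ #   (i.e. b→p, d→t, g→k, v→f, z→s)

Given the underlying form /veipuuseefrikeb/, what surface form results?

Rule 1 (stop-cluster a-epenthesis): no segment meets the environment; /veipuuseefrikeb/ is unchanged.
Rule 2 (intervocalic voicing): /p/ is a voiceless obstruent between vowels /i/ and /u/, so it voices to [b]. /s/ is a voiceless obstruent between vowels /u/ and /e/, so it voices to [z]. /k/ is a voiceless obstruent between vowels /i/ and /e/, so it voices to [g]. /veipuuseefrikeb/ → veibuuzeefrigeb.
Rule 3 (final devoicing): /b/ is a voiced obstruent in word-final position, so it devoices to [p]. /veibuuzeefrigeb/ → veibuuzeefrigep.

veibuuzeefrigep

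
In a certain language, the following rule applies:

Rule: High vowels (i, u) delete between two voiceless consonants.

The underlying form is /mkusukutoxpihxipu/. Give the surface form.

mksktoxphxpu

/u/ is a high vowel flanked by voiceless consonants /k/ and /s/, so it deletes.
/u/ is a high vowel flanked by voiceless consonants /s/ and /k/, so it deletes.
/u/ is a high vowel flanked by voiceless consonants /k/ and /t/, so it deletes.
/i/ is a high vowel flanked by voiceless consonants /p/ and /h/, so it deletes.
/i/ is a high vowel flanked by voiceless consonants /x/ and /p/, so it deletes.
The other instance of /u/ does not occur in the required environment and remains unchanged.
Surface form: [mksktoxphxpu].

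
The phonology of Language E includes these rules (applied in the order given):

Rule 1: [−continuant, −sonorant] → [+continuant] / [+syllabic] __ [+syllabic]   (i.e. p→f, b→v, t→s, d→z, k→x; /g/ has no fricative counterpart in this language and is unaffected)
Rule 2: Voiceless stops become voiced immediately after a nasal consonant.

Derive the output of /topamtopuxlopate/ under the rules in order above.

Rule 1 (intervocalic spirantization): /p/ is a stop between vowels /o/ and /a/, so it spirantizes to the fricative [f]. /p/ is a stop between vowels /o/ and /u/, so it spirantizes to the fricative [f]. /p/ is a stop between vowels /o/ and /a/, so it spirantizes to the fricative [f]. /t/ is a stop between vowels /a/ and /e/, so it spirantizes to the fricative [s]. /topamtopuxlopate/ → tofamtofuxlofase.
Rule 2 (post-nasal voicing): /t/ is a voiceless stop immediately after the nasal /m/, so it voices to [d]. /tofamtofuxlofase/ → tofamdofuxlofase.

tofamdofuxlofase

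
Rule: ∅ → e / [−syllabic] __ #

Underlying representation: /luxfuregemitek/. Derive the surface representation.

luxfuregemiteke

the form ends in the consonant /k/, so [e] is inserted word-finally.
Surface form: [luxfuregemiteke].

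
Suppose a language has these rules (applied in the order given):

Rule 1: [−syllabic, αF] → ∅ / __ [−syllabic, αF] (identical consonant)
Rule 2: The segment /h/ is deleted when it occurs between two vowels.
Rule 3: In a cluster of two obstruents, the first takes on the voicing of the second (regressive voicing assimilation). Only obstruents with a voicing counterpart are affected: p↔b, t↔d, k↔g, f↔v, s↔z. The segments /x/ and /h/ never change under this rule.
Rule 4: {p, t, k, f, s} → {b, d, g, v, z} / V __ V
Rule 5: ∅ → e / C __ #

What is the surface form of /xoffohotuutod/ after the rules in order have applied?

xovooduudode

Rule 1 (degemination): /ff/ is a geminate; the first /f/ deletes. /xoffohotuutod/ → xofohotuutod.
Rule 2 (intervocalic h-deletion): /h/ occurs between vowels /o/ and /o/, so it deletes. /xofohotuutod/ → xofootuutod.
Rule 3 (regressive voicing assimilation): no segment meets the environment; /xofootuutod/ is unchanged.
Rule 4 (intervocalic voicing): /f/ is a voiceless obstruent between vowels /o/ and /o/, so it voices to [v]. /t/ is a voiceless obstruent between vowels /o/ and /u/, so it voices to [d]. /t/ is a voiceless obstruent between vowels /u/ and /o/, so it voices to [d]. /xofootuutod/ → xovooduudod.
Rule 5 (final e-epenthesis): the form ends in the consonant /d/, so [e] is inserted word-finally. /xovooduudod/ → xovooduudode.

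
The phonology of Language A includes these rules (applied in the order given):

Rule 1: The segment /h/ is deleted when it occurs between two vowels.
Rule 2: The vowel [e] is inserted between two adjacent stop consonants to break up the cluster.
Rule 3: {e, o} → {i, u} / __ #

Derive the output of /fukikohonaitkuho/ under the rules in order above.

fukikoonaitekuu

Rule 1 (intervocalic h-deletion): /h/ occurs between vowels /o/ and /o/, so it deletes. /h/ occurs between vowels /u/ and /o/, so it deletes. /fukikohonaitkuho/ → fukikoonaitkuo.
Rule 2 (stop-cluster e-epenthesis): /t/ and /k/ form a stop–stop cluster, so [e] is inserted between them. /fukikoonaitkuo/ → fukikoonaitekuo.
Rule 3 (final vowel raising): /o/ is a mid vowel in word-final position, so it raises to [u]. /fukikoonaitekuo/ → fukikoonaitekuu.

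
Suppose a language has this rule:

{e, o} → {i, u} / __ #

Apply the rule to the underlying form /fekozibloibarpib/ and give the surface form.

No segment of /fekozibloibarpib/ meets the structural description of the rule, so the form surfaces unchanged.

fekozibloibarpib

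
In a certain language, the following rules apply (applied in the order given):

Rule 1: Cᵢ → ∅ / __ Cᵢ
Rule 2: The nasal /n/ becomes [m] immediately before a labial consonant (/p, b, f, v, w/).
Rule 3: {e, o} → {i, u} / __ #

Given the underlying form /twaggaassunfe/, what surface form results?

twagaasumfi

Rule 1 (degemination): /gg/ is a geminate; the first /g/ deletes. /ss/ is a geminate; the first /s/ deletes. /twaggaassunfe/ → twagaasunfe.
Rule 2 (nasal place assimilation): /n/ precedes the labial consonant /f/, so it assimilates in place to [m]. /twagaasunfe/ → twagaasumfe.
Rule 3 (final vowel raising): /e/ is a mid vowel in word-final position, so it raises to [i]. /twagaasumfe/ → twagaasumfi.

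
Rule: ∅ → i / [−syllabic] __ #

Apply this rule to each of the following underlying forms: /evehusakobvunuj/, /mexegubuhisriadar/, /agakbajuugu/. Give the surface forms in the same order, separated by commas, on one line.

/evehusakobvunuj/: the form ends in the consonant /j/, so [i] is inserted word-finally. → [evehusakobvunuji].
/mexegubuhisriadar/: the form ends in the consonant /r/, so [i] is inserted word-finally. → [mexegubuhisriadari].
/agakbajuugu/: the rule's environment is not met; surfaces unchanged as [agakbajuugu].

evehusakobvunuji, mexegubuhisriadari, agakbajuugu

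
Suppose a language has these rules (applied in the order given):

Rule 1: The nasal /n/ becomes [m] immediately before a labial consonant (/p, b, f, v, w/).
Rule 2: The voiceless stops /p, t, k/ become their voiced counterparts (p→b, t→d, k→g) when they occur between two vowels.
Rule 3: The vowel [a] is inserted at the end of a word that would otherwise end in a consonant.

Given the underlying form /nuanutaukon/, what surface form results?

Rule 1 (nasal place assimilation): no segment meets the environment; /nuanutaukon/ is unchanged.
Rule 2 (intervocalic voicing): /t/ is a voiceless stop between vowels /u/ and /a/, so it voices to [d]. /k/ is a voiceless stop between vowels /u/ and /o/, so it voices to [g]. /nuanutaukon/ → nuanudaugon.
Rule 3 (final a-epenthesis): the form ends in the consonant /n/, so [a] is inserted word-finally. /nuanudaugon/ → nuanudaugona.

nuanudaugona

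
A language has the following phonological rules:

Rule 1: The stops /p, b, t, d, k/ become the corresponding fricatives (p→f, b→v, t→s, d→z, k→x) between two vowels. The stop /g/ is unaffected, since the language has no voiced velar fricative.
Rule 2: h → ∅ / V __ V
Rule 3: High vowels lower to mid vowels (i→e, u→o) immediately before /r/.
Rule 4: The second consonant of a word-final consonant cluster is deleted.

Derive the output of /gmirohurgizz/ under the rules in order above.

gmeroorgiz

Rule 1 (intervocalic spirantization): no segment meets the environment; /gmirohurgizz/ is unchanged.
Rule 2 (intervocalic h-deletion): /h/ occurs between vowels /o/ and /u/, so it deletes. /gmirohurgizz/ → gmirourgizz.
Rule 3 (pre-rhotic lowering): /i/ is a high vowel immediately before /r/, so it lowers to [e]. /u/ is a high vowel immediately before /r/, so it lowers to [o]. /gmirourgizz/ → gmeroorgizz.
Rule 4 (final cluster simplification): /z/ is the second consonant of a word-final cluster /zz/, so it deletes. /gmeroorgizz/ → gmeroorgiz.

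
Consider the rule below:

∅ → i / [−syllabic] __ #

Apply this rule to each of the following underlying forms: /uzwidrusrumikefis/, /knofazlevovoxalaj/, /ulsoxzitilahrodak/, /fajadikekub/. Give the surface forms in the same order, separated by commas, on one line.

uzwidrusrumikefisi, knofazlevovoxalaji, ulsoxzitilahrodaki, fajadikekubi

/uzwidrusrumikefis/: the form ends in the consonant /s/, so [i] is inserted word-finally. → [uzwidrusrumikefisi].
/knofazlevovoxalaj/: the form ends in the consonant /j/, so [i] is inserted word-finally. → [knofazlevovoxalaji].
/ulsoxzitilahrodak/: the form ends in the consonant /k/, so [i] is inserted word-finally. → [ulsoxzitilahrodaki].
/fajadikekub/: the form ends in the consonant /b/, so [i] is inserted word-finally. → [fajadikekubi].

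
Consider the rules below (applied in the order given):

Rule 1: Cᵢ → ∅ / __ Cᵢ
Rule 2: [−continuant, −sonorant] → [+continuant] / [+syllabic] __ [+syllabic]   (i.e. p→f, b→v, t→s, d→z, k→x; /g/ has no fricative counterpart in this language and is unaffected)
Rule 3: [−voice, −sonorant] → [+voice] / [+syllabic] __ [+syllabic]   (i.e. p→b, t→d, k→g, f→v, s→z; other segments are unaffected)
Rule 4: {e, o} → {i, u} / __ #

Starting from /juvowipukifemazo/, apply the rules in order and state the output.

juvowivuxivemazu

Rule 1 (degemination): no segment meets the environment; /juvowipukifemazo/ is unchanged.
Rule 2 (intervocalic spirantization): /p/ is a stop between vowels /i/ and /u/, so it spirantizes to the fricative [f]. /k/ is a stop between vowels /u/ and /i/, so it spirantizes to the fricative [x]. /juvowipukifemazo/ → juvowifuxifemazo.
Rule 3 (intervocalic voicing): /f/ is a voiceless obstruent between vowels /i/ and /u/, so it voices to [v]. /f/ is a voiceless obstruent between vowels /i/ and /e/, so it voices to [v]. /juvowifuxifemazo/ → juvowivuxivemazo.
Rule 4 (final vowel raising): /o/ is a mid vowel in word-final position, so it raises to [u]. /juvowivuxivemazo/ → juvowivuxivemazu.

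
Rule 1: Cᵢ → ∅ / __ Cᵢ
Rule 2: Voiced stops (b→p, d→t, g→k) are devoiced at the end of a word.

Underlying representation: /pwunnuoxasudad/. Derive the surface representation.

pwunuoxasudat

Rule 1 (degemination): /nn/ is a geminate; the first /n/ deletes. /pwunnuoxasudad/ → pwunuoxasudad.
Rule 2 (final devoicing): /d/ is a voiced stop in word-final position, so it devoices to [t]. /pwunuoxasudad/ → pwunuoxasudat.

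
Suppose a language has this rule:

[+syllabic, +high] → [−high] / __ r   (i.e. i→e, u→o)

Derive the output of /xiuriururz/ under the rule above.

xioriororz

Scanning /xiuriururz/: /i/ at position 2 is not in the conditioning environment; /u/ is a high vowel immediately before /r/, so it lowers to [o]; /i/ at position 5 is not in the conditioning environment; /u/ is a high vowel immediately before /r/, so it lowers to [o]; /u/ is a high vowel immediately before /r/, so it lowers to [o].
Result: [xioriororz].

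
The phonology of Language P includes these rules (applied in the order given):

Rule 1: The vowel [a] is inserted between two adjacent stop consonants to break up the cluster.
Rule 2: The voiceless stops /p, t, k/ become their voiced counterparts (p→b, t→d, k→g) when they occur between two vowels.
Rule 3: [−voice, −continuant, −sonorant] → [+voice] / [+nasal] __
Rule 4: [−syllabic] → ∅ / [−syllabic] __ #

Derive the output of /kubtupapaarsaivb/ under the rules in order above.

kubadubabaarsaiv

Rule 1 (stop-cluster a-epenthesis): /b/ and /t/ form a stop–stop cluster, so [a] is inserted between them. /kubtupapaarsaivb/ → kubatupapaarsaivb.
Rule 2 (intervocalic voicing): /t/ is a voiceless stop between vowels /a/ and /u/, so it voices to [d]. /p/ is a voiceless stop between vowels /u/ and /a/, so it voices to [b]. /p/ is a voiceless stop between vowels /a/ and /a/, so it voices to [b]. /kubatupapaarsaivb/ → kubadubabaarsaivb.
Rule 3 (post-nasal voicing): no segment meets the environment; /kubadubabaarsaivb/ is unchanged.
Rule 4 (final cluster simplification): /b/ is the second consonant of a word-final cluster /vb/, so it deletes. /kubadubabaarsaivb/ → kubadubabaarsaiv.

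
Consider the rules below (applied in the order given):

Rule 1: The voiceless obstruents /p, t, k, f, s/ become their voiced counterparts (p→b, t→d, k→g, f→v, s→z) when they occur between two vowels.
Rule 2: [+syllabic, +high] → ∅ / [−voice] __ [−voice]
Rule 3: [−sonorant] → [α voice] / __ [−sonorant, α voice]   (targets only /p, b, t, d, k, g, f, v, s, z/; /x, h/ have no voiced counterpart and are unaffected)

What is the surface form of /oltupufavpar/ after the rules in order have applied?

Rule 1 (intervocalic voicing): /p/ is a voiceless obstruent between vowels /u/ and /u/, so it voices to [b]. /f/ is a voiceless obstruent between vowels /u/ and /a/, so it voices to [v]. /oltupufavpar/ → oltubuvavpar.
Rule 2 (high vowel syncope): no segment meets the environment; /oltubuvavpar/ is unchanged.
Rule 3 (regressive voicing assimilation): /v/ precedes the voiceless obstruent /p/, so it devoices to [f] by assimilation. /oltubuvavpar/ → oltubuvafpar.

oltubuvafpar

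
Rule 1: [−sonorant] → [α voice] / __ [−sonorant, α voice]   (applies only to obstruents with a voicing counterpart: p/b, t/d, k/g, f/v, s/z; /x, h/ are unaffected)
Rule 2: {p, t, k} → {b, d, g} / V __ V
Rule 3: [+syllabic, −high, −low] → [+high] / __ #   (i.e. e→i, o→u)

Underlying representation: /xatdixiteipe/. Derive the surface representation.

Rule 1 (regressive voicing assimilation): /t/ precedes the voiced obstruent /d/, so it voices to [d] by assimilation. /xatdixiteipe/ → xaddixiteipe.
Rule 2 (intervocalic voicing): /t/ is a voiceless stop between vowels /i/ and /e/, so it voices to [d]. /p/ is a voiceless stop between vowels /i/ and /e/, so it voices to [b]. /xaddixiteipe/ → xaddixideibe.
Rule 3 (final vowel raising): /e/ is a mid vowel in word-final position, so it raises to [i]. /xaddixideibe/ → xaddixideibi.

xaddixideibi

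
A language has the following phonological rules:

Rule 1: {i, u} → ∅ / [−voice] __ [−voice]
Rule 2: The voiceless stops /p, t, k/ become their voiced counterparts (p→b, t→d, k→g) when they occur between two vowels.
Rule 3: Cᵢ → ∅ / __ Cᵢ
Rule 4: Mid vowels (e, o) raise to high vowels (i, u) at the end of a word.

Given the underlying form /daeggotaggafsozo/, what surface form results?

daegodagafsozu

Rule 1 (high vowel syncope): no segment meets the environment; /daeggotaggafsozo/ is unchanged.
Rule 2 (intervocalic voicing): /t/ is a voiceless stop between vowels /o/ and /a/, so it voices to [d]. /daeggotaggafsozo/ → daeggodaggafsozo.
Rule 3 (degemination): /gg/ is a geminate; the first /g/ deletes. /gg/ is a geminate; the first /g/ deletes. /daeggodaggafsozo/ → daegodagafsozo.
Rule 4 (final vowel raising): /o/ is a mid vowel in word-final position, so it raises to [u]. /daegodagafsozo/ → daegodagafsozu.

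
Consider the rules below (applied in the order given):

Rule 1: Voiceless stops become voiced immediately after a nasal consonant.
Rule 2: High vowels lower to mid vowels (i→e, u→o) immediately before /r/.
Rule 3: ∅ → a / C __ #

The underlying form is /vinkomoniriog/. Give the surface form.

vingomonerioga

Rule 1 (post-nasal voicing): /k/ is a voiceless stop immediately after the nasal /n/, so it voices to [g]. /vinkomoniriog/ → vingomoniriog.
Rule 2 (pre-rhotic lowering): /i/ is a high vowel immediately before /r/, so it lowers to [e]. /vingomoniriog/ → vingomoneriog.
Rule 3 (final a-epenthesis): the form ends in the consonant /g/, so [a] is inserted word-finally. /vingomoneriog/ → vingomonerioga.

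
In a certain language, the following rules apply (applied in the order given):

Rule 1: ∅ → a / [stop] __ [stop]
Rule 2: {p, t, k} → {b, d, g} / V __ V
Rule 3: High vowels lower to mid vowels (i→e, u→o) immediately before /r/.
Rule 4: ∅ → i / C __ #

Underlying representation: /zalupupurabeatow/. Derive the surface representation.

Rule 1 (stop-cluster a-epenthesis): no segment meets the environment; /zalupupurabeatow/ is unchanged.
Rule 2 (intervocalic voicing): /p/ is a voiceless stop between vowels /u/ and /u/, so it voices to [b]. /p/ is a voiceless stop between vowels /u/ and /u/, so it voices to [b]. /t/ is a voiceless stop between vowels /a/ and /o/, so it voices to [d]. /zalupupurabeatow/ → zalububurabeadow.
Rule 3 (pre-rhotic lowering): /u/ is a high vowel immediately before /r/, so it lowers to [o]. /zalububurabeadow/ → zalububorabeadow.
Rule 4 (final i-epenthesis): the form ends in the consonant /w/, so [i] is inserted word-finally. /zalububorabeadow/ → zalububorabeadowi.

zalububorabeadowi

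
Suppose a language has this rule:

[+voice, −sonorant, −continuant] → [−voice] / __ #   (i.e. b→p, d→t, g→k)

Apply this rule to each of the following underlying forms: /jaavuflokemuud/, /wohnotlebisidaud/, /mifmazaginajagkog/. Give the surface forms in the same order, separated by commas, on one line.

/jaavuflokemuud/: /d/ is a voiced stop in word-final position, so it devoices to [t]. → [jaavuflokemuut].
/wohnotlebisidaud/: /d/ is a voiced stop in word-final position, so it devoices to [t]. → [wohnotlebisidaut].
/mifmazaginajagkog/: /g/ is a voiced stop in word-final position, so it devoices to [k]. → [mifmazaginajagkok].

jaavuflokemuut, wohnotlebisidaut, mifmazaginajagkok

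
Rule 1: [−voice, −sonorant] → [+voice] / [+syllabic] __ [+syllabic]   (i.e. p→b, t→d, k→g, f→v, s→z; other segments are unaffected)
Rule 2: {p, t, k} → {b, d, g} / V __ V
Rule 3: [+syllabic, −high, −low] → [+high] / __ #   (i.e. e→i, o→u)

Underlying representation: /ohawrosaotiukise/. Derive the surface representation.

Rule 1 (intervocalic voicing): /s/ is a voiceless obstruent between vowels /o/ and /a/, so it voices to [z]. /t/ is a voiceless obstruent between vowels /o/ and /i/, so it voices to [d]. /k/ is a voiceless obstruent between vowels /u/ and /i/, so it voices to [g]. /s/ is a voiceless obstruent between vowels /i/ and /e/, so it voices to [z]. /ohawrosaotiukise/ → ohawrozaodiugize.
Rule 2 (intervocalic voicing): no segment meets the environment; /ohawrozaodiugize/ is unchanged.
Rule 3 (final vowel raising): /e/ is a mid vowel in word-final position, so it raises to [i]. /ohawrozaodiugize/ → ohawrozaodiugizi.

ohawrozaodiugizi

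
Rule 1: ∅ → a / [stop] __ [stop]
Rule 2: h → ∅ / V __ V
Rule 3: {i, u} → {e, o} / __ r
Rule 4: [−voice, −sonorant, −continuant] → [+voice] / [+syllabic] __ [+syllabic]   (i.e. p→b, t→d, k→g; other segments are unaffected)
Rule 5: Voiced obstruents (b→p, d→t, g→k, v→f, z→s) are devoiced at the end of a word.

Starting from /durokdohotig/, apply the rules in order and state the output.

dorogadoodik

Rule 1 (stop-cluster a-epenthesis): /k/ and /d/ form a stop–stop cluster, so [a] is inserted between them. /durokdohotig/ → durokadohotig.
Rule 2 (intervocalic h-deletion): /h/ occurs between vowels /o/ and /o/, so it deletes. /durokadohotig/ → durokadootig.
Rule 3 (pre-rhotic lowering): /u/ is a high vowel immediately before /r/, so it lowers to [o]. /durokadootig/ → dorokadootig.
Rule 4 (intervocalic voicing): /k/ is a voiceless stop between vowels /o/ and /a/, so it voices to [g]. /t/ is a voiceless stop between vowels /o/ and /i/, so it voices to [d]. /dorokadootig/ → dorogadoodig.
Rule 5 (final devoicing): /g/ is a voiced obstruent in word-final position, so it devoices to [k]. /dorogadoodig/ → dorogadoodik.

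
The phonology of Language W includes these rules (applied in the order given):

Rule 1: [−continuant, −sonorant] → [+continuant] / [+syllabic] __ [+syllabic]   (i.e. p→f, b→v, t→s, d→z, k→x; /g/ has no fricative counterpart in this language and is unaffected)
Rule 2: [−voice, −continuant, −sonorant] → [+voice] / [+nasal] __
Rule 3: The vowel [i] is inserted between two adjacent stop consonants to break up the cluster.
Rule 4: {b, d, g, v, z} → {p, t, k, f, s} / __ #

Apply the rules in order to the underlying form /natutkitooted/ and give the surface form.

nasutikisooset

Rule 1 (intervocalic spirantization): /t/ is a stop between vowels /a/ and /u/, so it spirantizes to the fricative [s]. /t/ is a stop between vowels /i/ and /o/, so it spirantizes to the fricative [s]. /t/ is a stop between vowels /o/ and /e/, so it spirantizes to the fricative [s]. /natutkitooted/ → nasutkisoosed.
Rule 2 (post-nasal voicing): no segment meets the environment; /nasutkisoosed/ is unchanged.
Rule 3 (stop-cluster i-epenthesis): /t/ and /k/ form a stop–stop cluster, so [i] is inserted between them. /nasutkisoosed/ → nasutikisoosed.
Rule 4 (final devoicing): /d/ is a voiced obstruent in word-final position, so it devoices to [t]. /nasutikisoosed/ → nasutikisooset.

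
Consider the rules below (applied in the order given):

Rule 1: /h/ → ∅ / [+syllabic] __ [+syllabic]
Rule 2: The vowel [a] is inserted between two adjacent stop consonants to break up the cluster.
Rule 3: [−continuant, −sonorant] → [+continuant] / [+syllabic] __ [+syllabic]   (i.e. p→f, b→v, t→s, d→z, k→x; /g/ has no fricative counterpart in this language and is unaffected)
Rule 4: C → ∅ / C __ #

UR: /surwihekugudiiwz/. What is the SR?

surwiexuguziiw

Rule 1 (intervocalic h-deletion): /h/ occurs between vowels /i/ and /e/, so it deletes. /surwihekugudiiwz/ → surwiekugudiiwz.
Rule 2 (stop-cluster a-epenthesis): no segment meets the environment; /surwiekugudiiwz/ is unchanged.
Rule 3 (intervocalic spirantization): /k/ is a stop between vowels /e/ and /u/, so it spirantizes to the fricative [x]. /d/ is a stop between vowels /u/ and /i/, so it spirantizes to the fricative [z]. /surwiekugudiiwz/ → surwiexuguziiwz.
Rule 4 (final cluster simplification): /z/ is the second consonant of a word-final cluster /wz/, so it deletes. /surwiexuguziiwz/ → surwiexuguziiw.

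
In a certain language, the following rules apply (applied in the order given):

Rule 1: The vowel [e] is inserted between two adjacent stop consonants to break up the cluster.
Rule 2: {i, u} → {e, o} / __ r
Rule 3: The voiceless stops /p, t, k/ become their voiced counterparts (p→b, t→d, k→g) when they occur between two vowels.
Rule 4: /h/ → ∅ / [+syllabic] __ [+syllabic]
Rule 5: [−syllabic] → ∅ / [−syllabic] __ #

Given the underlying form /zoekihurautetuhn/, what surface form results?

Rule 1 (stop-cluster e-epenthesis): no segment meets the environment; /zoekihurautetuhn/ is unchanged.
Rule 2 (pre-rhotic lowering): /u/ is a high vowel immediately before /r/, so it lowers to [o]. /zoekihurautetuhn/ → zoekihorautetuhn.
Rule 3 (intervocalic voicing): /k/ is a voiceless stop between vowels /e/ and /i/, so it voices to [g]. /t/ is a voiceless stop between vowels /u/ and /e/, so it voices to [d]. /t/ is a voiceless stop between vowels /e/ and /u/, so it voices to [d]. /zoekihorautetuhn/ → zoegihoraudeduhn.
Rule 4 (intervocalic h-deletion): /h/ occurs between vowels /i/ and /o/, so it deletes. /zoegihoraudeduhn/ → zoegioraudeduhn.
Rule 5 (final cluster simplification): /n/ is the second consonant of a word-final cluster /hn/, so it deletes. /zoegioraudeduhn/ → zoegioraudeduh.

zoegioraudeduh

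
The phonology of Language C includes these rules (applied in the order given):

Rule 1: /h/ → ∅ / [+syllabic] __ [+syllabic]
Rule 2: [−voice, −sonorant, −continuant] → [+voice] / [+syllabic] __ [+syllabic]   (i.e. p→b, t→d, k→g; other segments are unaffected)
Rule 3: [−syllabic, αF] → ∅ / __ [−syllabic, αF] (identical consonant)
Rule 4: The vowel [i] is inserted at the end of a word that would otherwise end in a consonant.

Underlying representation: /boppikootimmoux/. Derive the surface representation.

bopigoodimouxi

Rule 1 (intervocalic h-deletion): no segment meets the environment; /boppikootimmoux/ is unchanged.
Rule 2 (intervocalic voicing): /k/ is a voiceless stop between vowels /i/ and /o/, so it voices to [g]. /t/ is a voiceless stop between vowels /o/ and /i/, so it voices to [d]. /boppikootimmoux/ → boppigoodimmoux.
Rule 3 (degemination): /pp/ is a geminate; the first /p/ deletes. /mm/ is a geminate; the first /m/ deletes. /boppigoodimmoux/ → bopigoodimoux.
Rule 4 (final i-epenthesis): the form ends in the consonant /x/, so [i] is inserted word-finally. /bopigoodimoux/ → bopigoodimouxi.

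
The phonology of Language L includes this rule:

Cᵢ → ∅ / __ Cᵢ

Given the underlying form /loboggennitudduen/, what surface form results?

/gg/ is a geminate; the first /g/ deletes.
/nn/ is a geminate; the first /n/ deletes.
/dd/ is a geminate; the first /d/ deletes.
Surface form: [lobogenituduen].

lobogenituduen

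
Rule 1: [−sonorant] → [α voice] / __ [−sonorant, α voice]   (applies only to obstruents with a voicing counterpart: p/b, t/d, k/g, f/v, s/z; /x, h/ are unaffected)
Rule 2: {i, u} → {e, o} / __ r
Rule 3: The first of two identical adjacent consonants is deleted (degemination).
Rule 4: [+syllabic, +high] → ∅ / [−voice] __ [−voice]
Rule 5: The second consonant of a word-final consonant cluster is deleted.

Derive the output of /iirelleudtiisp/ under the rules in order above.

iereleutiis

Rule 1 (regressive voicing assimilation): /d/ precedes the voiceless obstruent /t/, so it devoices to [t] by assimilation. /iirelleudtiisp/ → iirelleuttiisp.
Rule 2 (pre-rhotic lowering): /i/ is a high vowel immediately before /r/, so it lowers to [e]. /iirelleuttiisp/ → ierelleuttiisp.
Rule 3 (degemination): /ll/ is a geminate; the first /l/ deletes. /tt/ is a geminate; the first /t/ deletes. /ierelleuttiisp/ → iereleutiisp.
Rule 4 (high vowel syncope): no segment meets the environment; /iereleutiisp/ is unchanged.
Rule 5 (final cluster simplification): /p/ is the second consonant of a word-final cluster /sp/, so it deletes. /iereleutiisp/ → iereleutiis.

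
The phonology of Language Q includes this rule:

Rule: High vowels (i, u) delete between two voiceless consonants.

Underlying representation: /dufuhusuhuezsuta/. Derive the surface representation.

dufhshuezsta

/u/ is a high vowel flanked by voiceless consonants /f/ and /h/, so it deletes.
/u/ is a high vowel flanked by voiceless consonants /h/ and /s/, so it deletes.
/u/ is a high vowel flanked by voiceless consonants /s/ and /h/, so it deletes.
/u/ is a high vowel flanked by voiceless consonants /s/ and /t/, so it deletes.
Surface form: [dufhshuezsta].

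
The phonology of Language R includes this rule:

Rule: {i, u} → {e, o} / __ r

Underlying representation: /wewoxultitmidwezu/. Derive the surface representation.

wewoxultitmidwezu

No segment of /wewoxultitmidwezu/ meets the structural description of the rule, so the form surfaces unchanged.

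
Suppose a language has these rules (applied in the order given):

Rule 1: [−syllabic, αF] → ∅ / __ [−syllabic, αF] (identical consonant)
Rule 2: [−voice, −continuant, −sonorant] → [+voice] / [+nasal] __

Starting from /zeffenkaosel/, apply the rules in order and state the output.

zefengaosel

Rule 1 (degemination): /ff/ is a geminate; the first /f/ deletes. /zeffenkaosel/ → zefenkaosel.
Rule 2 (post-nasal voicing): /k/ is a voiceless stop immediately after the nasal /n/, so it voices to [g]. /zefenkaosel/ → zefengaosel.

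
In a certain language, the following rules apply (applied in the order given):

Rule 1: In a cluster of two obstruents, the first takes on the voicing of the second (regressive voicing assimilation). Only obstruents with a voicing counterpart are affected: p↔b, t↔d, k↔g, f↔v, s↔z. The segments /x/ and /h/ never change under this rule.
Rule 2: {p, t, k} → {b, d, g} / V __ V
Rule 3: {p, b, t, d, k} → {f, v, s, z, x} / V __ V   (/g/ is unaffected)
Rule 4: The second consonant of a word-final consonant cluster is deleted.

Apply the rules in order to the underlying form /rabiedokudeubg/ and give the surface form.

raviezoguzeub

Rule 1 (regressive voicing assimilation): no segment meets the environment; /rabiedokudeubg/ is unchanged.
Rule 2 (intervocalic voicing): /k/ is a voiceless stop between vowels /o/ and /u/, so it voices to [g]. /rabiedokudeubg/ → rabiedogudeubg.
Rule 3 (intervocalic spirantization): /b/ is a stop between vowels /a/ and /i/, so it spirantizes to the fricative [v]. /d/ is a stop between vowels /e/ and /o/, so it spirantizes to the fricative [z]. /d/ is a stop between vowels /u/ and /e/, so it spirantizes to the fricative [z]. /rabiedogudeubg/ → raviezoguzeubg.
Rule 4 (final cluster simplification): /g/ is the second consonant of a word-final cluster /bg/, so it deletes. /raviezoguzeubg/ → raviezoguzeub.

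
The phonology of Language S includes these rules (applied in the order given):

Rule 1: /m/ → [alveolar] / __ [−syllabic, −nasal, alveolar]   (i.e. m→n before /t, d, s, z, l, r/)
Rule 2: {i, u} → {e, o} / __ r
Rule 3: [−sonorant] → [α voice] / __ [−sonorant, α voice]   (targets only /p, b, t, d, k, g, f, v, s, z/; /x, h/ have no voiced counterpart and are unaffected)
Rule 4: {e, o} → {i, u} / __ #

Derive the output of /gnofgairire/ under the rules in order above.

gnovgaereri

Rule 1 (nasal place assimilation): no segment meets the environment; /gnofgairire/ is unchanged.
Rule 2 (pre-rhotic lowering): /i/ is a high vowel immediately before /r/, so it lowers to [e]. /i/ is a high vowel immediately before /r/, so it lowers to [e]. /gnofgairire/ → gnofgaerere.
Rule 3 (regressive voicing assimilation): /f/ precedes the voiced obstruent /g/, so it voices to [v] by assimilation. /gnofgaerere/ → gnovgaerere.
Rule 4 (final vowel raising): /e/ is a mid vowel in word-final position, so it raises to [i]. /gnovgaerere/ → gnovgaereri.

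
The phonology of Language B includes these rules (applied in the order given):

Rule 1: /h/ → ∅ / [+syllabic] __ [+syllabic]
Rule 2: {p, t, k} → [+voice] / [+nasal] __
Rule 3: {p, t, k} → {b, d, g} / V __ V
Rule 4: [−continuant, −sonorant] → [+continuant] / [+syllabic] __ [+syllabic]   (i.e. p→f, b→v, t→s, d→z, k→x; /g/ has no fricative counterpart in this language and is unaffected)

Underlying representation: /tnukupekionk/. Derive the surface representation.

tnuguvegiong

Rule 1 (intervocalic h-deletion): no segment meets the environment; /tnukupekionk/ is unchanged.
Rule 2 (post-nasal voicing): /k/ is a voiceless stop immediately after the nasal /n/, so it voices to [g]. /tnukupekionk/ → tnukupekiong.
Rule 3 (intervocalic voicing): /k/ is a voiceless stop between vowels /u/ and /u/, so it voices to [g]. /p/ is a voiceless stop between vowels /u/ and /e/, so it voices to [b]. /k/ is a voiceless stop between vowels /e/ and /i/, so it voices to [g]. /tnukupekiong/ → tnugubegiong.
Rule 4 (intervocalic spirantization): /b/ is a stop between vowels /u/ and /e/, so it spirantizes to the fricative [v]. /tnugubegiong/ → tnuguvegiong.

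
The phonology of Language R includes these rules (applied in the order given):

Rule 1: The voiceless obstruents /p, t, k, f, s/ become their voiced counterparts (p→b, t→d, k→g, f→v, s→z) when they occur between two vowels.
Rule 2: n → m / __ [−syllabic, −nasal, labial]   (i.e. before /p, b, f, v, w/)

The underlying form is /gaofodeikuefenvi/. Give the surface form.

gaovodeiguevemvi

Rule 1 (intervocalic voicing): /f/ is a voiceless obstruent between vowels /o/ and /o/, so it voices to [v]. /k/ is a voiceless obstruent between vowels /i/ and /u/, so it voices to [g]. /f/ is a voiceless obstruent between vowels /e/ and /e/, so it voices to [v]. /gaofodeikuefenvi/ → gaovodeiguevenvi.
Rule 2 (nasal place assimilation): /n/ precedes the labial consonant /v/, so it assimilates in place to [m]. /gaovodeiguevenvi/ → gaovodeiguevemvi.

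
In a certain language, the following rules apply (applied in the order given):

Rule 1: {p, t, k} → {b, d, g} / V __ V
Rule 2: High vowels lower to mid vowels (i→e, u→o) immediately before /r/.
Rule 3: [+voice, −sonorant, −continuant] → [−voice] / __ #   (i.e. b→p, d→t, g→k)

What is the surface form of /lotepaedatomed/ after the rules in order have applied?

lodebaedadomet

Rule 1 (intervocalic voicing): /t/ is a voiceless stop between vowels /o/ and /e/, so it voices to [d]. /p/ is a voiceless stop between vowels /e/ and /a/, so it voices to [b]. /t/ is a voiceless stop between vowels /a/ and /o/, so it voices to [d]. /lotepaedatomed/ → lodebaedadomed.
Rule 2 (pre-rhotic lowering): no segment meets the environment; /lodebaedadomed/ is unchanged.
Rule 3 (final devoicing): /d/ is a voiced stop in word-final position, so it devoices to [t]. /lodebaedadomed/ → lodebaedadomet.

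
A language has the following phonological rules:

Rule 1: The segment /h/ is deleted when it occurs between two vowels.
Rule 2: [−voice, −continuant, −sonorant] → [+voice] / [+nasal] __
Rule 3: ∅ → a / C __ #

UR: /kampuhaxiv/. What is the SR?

kambuaxiva

Rule 1 (intervocalic h-deletion): /h/ occurs between vowels /u/ and /a/, so it deletes. /kampuhaxiv/ → kampuaxiv.
Rule 2 (post-nasal voicing): /p/ is a voiceless stop immediately after the nasal /m/, so it voices to [b]. /kampuaxiv/ → kambuaxiv.
Rule 3 (final a-epenthesis): the form ends in the consonant /v/, so [a] is inserted word-finally. /kambuaxiv/ → kambuaxiva.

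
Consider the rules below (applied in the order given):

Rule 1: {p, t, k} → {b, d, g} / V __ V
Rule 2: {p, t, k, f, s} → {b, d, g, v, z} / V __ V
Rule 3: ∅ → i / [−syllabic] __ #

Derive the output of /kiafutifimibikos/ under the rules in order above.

kiavudivimibigosi

Rule 1 (intervocalic voicing): /t/ is a voiceless stop between vowels /u/ and /i/, so it voices to [d]. /k/ is a voiceless stop between vowels /i/ and /o/, so it voices to [g]. /kiafutifimibikos/ → kiafudifimibigos.
Rule 2 (intervocalic voicing): /f/ is a voiceless obstruent between vowels /a/ and /u/, so it voices to [v]. /f/ is a voiceless obstruent between vowels /i/ and /i/, so it voices to [v]. /kiafudifimibigos/ → kiavudivimibigos.
Rule 3 (final i-epenthesis): the form ends in the consonant /s/, so [i] is inserted word-finally. /kiavudivimibigos/ → kiavudivimibigosi.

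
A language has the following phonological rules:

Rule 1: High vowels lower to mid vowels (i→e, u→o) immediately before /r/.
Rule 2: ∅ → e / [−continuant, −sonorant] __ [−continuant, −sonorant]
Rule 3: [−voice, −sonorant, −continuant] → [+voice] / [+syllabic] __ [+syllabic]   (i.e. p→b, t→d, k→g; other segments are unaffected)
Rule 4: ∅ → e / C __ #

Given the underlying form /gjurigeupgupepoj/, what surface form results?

Rule 1 (pre-rhotic lowering): /u/ is a high vowel immediately before /r/, so it lowers to [o]. /gjurigeupgupepoj/ → gjorigeupgupepoj.
Rule 2 (stop-cluster e-epenthesis): /p/ and /g/ form a stop–stop cluster, so [e] is inserted between them. /gjorigeupgupepoj/ → gjorigeupegupepoj.
Rule 3 (intervocalic voicing): /p/ is a voiceless stop between vowels /u/ and /e/, so it voices to [b]. /p/ is a voiceless stop between vowels /u/ and /e/, so it voices to [b]. /p/ is a voiceless stop between vowels /e/ and /o/, so it voices to [b]. /gjorigeupegupepoj/ → gjorigeubegubeboj.
Rule 4 (final e-epenthesis): the form ends in the consonant /j/, so [e] is inserted word-finally. /gjorigeubegubeboj/ → gjorigeubegubeboje.

gjorigeubegubeboje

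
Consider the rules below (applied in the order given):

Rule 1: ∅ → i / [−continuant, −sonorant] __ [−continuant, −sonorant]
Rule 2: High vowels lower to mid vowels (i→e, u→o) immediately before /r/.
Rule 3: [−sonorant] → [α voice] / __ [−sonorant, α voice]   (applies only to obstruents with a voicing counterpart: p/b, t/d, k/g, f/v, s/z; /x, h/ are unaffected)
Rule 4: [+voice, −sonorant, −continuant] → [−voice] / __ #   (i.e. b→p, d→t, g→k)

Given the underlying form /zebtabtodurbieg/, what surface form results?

zebitabitodorbiek

Rule 1 (stop-cluster i-epenthesis): /b/ and /t/ form a stop–stop cluster, so [i] is inserted between them. /b/ and /t/ form a stop–stop cluster, so [i] is inserted between them. /zebtabtodurbieg/ → zebitabitodurbieg.
Rule 2 (pre-rhotic lowering): /u/ is a high vowel immediately before /r/, so it lowers to [o]. /zebitabitodurbieg/ → zebitabitodorbieg.
Rule 3 (regressive voicing assimilation): no segment meets the environment; /zebitabitodorbieg/ is unchanged.
Rule 4 (final devoicing): /g/ is a voiced stop in word-final position, so it devoices to [k]. /zebitabitodorbieg/ → zebitabitodorbiek.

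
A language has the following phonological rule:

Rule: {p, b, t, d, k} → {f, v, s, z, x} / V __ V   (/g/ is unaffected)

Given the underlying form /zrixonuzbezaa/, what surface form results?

No segment of /zrixonuzbezaa/ meets the structural description of the rule, so the form surfaces unchanged.

zrixonuzbezaa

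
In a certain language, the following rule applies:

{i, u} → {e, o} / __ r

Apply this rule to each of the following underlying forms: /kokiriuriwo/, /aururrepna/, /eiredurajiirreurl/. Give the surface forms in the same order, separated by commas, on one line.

/kokiriuriwo/: /i/ is a high vowel immediately before /r/, so it lowers to [e]. /u/ is a high vowel immediately before /r/, so it lowers to [o]. → [kokerioriwo].
/aururrepna/: /u/ is a high vowel immediately before /r/, so it lowers to [o]. /u/ is a high vowel immediately before /r/, so it lowers to [o]. → [aororrepna].
/eiredurajiirreurl/: /i/ is a high vowel immediately before /r/, so it lowers to [e]. /u/ is a high vowel immediately before /r/, so it lowers to [o]. /i/ is a high vowel immediately before /r/, so it lowers to [e]. /u/ is a high vowel immediately before /r/, so it lowers to [o]. → [eeredorajierreorl].

kokerioriwo, aororrepna, eeredorajierreorl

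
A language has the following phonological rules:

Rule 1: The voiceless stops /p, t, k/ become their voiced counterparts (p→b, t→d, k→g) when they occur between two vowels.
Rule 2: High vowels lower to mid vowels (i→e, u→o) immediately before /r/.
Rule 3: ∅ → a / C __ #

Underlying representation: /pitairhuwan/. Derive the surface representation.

Rule 1 (intervocalic voicing): /t/ is a voiceless stop between vowels /i/ and /a/, so it voices to [d]. /pitairhuwan/ → pidairhuwan.
Rule 2 (pre-rhotic lowering): /i/ is a high vowel immediately before /r/, so it lowers to [e]. /pidairhuwan/ → pidaerhuwan.
Rule 3 (final a-epenthesis): the form ends in the consonant /n/, so [a] is inserted word-finally. /pidaerhuwan/ → pidaerhuwana.

pidaerhuwana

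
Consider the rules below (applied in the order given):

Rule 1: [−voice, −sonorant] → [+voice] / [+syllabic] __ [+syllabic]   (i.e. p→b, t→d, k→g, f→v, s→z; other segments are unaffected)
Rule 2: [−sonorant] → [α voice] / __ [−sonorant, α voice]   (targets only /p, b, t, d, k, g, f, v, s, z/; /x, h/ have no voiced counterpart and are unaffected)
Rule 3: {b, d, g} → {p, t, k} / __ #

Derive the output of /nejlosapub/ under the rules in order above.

nejlozabup

Rule 1 (intervocalic voicing): /s/ is a voiceless obstruent between vowels /o/ and /a/, so it voices to [z]. /p/ is a voiceless obstruent between vowels /a/ and /u/, so it voices to [b]. /nejlosapub/ → nejlozabub.
Rule 2 (regressive voicing assimilation): no segment meets the environment; /nejlozabub/ is unchanged.
Rule 3 (final devoicing): /b/ is a voiced stop in word-final position, so it devoices to [p]. /nejlozabub/ → nejlozabup.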